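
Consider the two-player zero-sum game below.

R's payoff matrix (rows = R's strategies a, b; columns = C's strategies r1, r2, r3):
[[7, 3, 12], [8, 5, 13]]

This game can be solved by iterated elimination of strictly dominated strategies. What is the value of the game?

Row a is strictly dominated by row b (8>7, 5>3, 13>12); eliminate a.
Column r3 is strictly dominated by r1 for C (8<13); eliminate r3.
Column r1 is strictly dominated by r2 for C (5<8); eliminate r1.
Only (b, r2) remains, with payoff 5.

5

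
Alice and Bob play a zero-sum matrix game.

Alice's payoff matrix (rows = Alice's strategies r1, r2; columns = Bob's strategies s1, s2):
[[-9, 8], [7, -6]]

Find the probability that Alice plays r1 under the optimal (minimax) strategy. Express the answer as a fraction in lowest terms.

13/30

Row minima are -9 and -6, so Alice's maximin is -6; column maxima are 7 and 8, so Bob's minimax is 7. These differ, so the equilibrium is in mixed strategies.
Let Alice play r1 with probability p. Bob is indifferent when −9p + 7(1−p) = 8p − 6(1−p), giving p = 13/30.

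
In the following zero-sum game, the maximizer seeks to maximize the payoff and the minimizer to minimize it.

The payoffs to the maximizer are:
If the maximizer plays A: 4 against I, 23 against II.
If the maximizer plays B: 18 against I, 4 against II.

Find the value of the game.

398/33

Row minima are 4 and 4, so the maximizer's maximin is 4; column maxima are 18 and 23, so the minimizer's minimax is 18. These differ, so the equilibrium is in mixed strategies.
Let the maximizer play A with probability p. The minimizer is indifferent when 4p + 18(1−p) = 23p + 4(1−p), giving p = 14/33.
Let the minimizer play I with probability q. The maximizer is indifferent when 4q + 23(1−q) = 18q + 4(1−q), giving q = 19/33.
The value is 4·(19/33) + (23)·(14/33) = 398/33.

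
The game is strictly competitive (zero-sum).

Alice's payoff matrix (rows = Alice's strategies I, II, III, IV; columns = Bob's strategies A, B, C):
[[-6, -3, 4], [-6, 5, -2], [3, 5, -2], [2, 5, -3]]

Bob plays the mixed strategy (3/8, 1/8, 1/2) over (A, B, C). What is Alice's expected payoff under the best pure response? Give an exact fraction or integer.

3/4

I: (-6)·(3/8) + (-3)·(1/8) + (4)·(1/2) = -5/8.
II: (-6)·(3/8) + (5)·(1/8) + (-2)·(1/2) = -21/8.
III: (3)·(3/8) + (5)·(1/8) + (-2)·(1/2) = 3/4.
IV: (2)·(3/8) + (5)·(1/8) + (-3)·(1/2) = -1/8.
The best pure response is III with expected payoff 3/4.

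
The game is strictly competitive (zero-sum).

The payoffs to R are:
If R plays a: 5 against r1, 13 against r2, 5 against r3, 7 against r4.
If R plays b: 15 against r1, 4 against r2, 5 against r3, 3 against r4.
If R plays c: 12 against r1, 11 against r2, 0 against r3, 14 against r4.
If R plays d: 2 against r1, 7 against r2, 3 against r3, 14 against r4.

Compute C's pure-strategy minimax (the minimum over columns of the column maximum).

The worst case (largest entry) in each column is r1: 15, r2: 13, r3: 5, r4: 14.
The best (smallest) of these is 5.

5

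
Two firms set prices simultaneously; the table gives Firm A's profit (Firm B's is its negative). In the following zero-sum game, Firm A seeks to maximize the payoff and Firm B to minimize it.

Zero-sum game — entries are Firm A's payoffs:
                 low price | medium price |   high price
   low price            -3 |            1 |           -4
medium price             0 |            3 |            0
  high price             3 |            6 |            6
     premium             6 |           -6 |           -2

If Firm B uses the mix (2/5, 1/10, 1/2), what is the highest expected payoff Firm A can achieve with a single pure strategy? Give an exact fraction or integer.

low price: (-3)·(2/5) + (1)·(1/10) + (-4)·(1/2) = -31/10.
medium price: (0)·(2/5) + (3)·(1/10) + (0)·(1/2) = 3/10.
high price: (3)·(2/5) + (6)·(1/10) + (6)·(1/2) = 24/5.
premium: (6)·(2/5) + (-6)·(1/10) + (-2)·(1/2) = 4/5.
The best pure response is high price with expected payoff 24/5.

24/5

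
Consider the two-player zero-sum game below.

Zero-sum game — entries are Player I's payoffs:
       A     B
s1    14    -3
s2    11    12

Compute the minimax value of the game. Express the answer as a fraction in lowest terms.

67/6

Row minima are -3 and 11, so Player I's maximin is 11; column maxima are 14 and 12, so Player II's minimax is 12. These differ, so the equilibrium is in mixed strategies.
Let Player I play s1 with probability p. Player II is indifferent when 14p + 11(1−p) = −3p + 12(1−p), giving p = 1/18.
Let Player II play A with probability q. Player I is indifferent when 14q − 3(1−q) = 11q + 12(1−q), giving q = 5/6.
The value is 14·(5/6) + (-3)·(1/6) = 67/6.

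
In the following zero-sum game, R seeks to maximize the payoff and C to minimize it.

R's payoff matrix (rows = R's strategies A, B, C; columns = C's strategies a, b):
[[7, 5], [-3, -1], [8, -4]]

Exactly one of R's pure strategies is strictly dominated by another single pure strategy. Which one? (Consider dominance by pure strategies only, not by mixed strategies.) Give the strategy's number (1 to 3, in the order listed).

Compare B with A: 7 > -3, 5 > -1.
So A strictly dominates B for R; B is strictly dominated.

2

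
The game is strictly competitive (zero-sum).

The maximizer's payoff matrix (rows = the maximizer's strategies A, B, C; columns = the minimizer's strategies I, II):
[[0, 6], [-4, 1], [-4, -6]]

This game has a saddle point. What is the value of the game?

Row minima: 0, -4, -6 → the maximizer's maximin is 0.
Column maxima: 0, 6 → the minimizer's minimax is 0.
They coincide at (A, I), so the value is 0.

0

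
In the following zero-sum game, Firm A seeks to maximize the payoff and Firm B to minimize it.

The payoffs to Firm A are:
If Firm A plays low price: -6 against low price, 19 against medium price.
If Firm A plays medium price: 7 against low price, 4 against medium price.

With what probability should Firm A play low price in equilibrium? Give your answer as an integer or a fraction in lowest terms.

Row minima are -6 and 4, so Firm A's maximin is 4; column maxima are 7 and 19, so Firm B's minimax is 7. These differ, so the equilibrium is in mixed strategies.
Let Firm A play low price with probability p. Firm B is indifferent when −6p + 7(1−p) = 19p + 4(1−p), giving p = 3/28.

3/28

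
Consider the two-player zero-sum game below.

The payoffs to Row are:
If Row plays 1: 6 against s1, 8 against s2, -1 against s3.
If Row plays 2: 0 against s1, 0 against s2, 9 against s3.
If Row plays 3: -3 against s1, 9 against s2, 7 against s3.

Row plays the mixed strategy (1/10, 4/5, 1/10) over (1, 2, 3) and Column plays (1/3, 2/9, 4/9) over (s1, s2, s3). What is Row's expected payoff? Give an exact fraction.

71/18

Against (1/3, 2/9, 4/9), each row's expected payoff is 1: 10/3; 2: 4; 3: 37/9.
Taking the (1/10, 4/5, 1/10)-weighted average: (1/10)·(10/3) + (4/5)·(4) + (1/10)·(37/9) = 71/18.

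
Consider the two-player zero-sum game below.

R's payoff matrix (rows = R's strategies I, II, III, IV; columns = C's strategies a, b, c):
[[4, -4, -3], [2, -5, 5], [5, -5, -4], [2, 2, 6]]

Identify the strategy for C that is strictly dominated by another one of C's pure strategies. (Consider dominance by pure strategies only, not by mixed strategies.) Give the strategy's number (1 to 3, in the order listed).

C prefers columns that give R less. Compare c with b: -4 < -3, -5 < 5, -5 < -4, 2 < 6.
So b strictly dominates c for C; c is strictly dominated.

3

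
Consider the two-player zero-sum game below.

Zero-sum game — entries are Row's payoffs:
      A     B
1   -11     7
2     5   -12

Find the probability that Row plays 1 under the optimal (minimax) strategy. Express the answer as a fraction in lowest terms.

17/35

Row minima are -11 and -12, so Row's maximin is -11; column maxima are 5 and 7, so Column's minimax is 5. These differ, so the equilibrium is in mixed strategies.
Let Row play 1 with probability p. Column is indifferent when −11p + 5(1−p) = 7p − 12(1−p), giving p = 17/35.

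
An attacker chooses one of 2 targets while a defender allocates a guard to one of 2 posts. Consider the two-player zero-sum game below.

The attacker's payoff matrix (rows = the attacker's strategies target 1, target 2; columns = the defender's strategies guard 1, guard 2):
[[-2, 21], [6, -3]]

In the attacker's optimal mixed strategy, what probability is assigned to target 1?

9/32

Row minima are -2 and -3, so the attacker's maximin is -2; column maxima are 6 and 21, so the defender's minimax is 6. These differ, so the equilibrium is in mixed strategies.
Let the attacker play target 1 with probability p. The defender is indifferent when −2p + 6(1−p) = 21p − 3(1−p), giving p = 9/32.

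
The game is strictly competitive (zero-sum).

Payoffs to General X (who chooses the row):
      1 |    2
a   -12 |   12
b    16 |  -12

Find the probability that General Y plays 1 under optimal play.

6/13

Row minima are -12 and -12, so General X's maximin is -12; column maxima are 16 and 12, so General Y's minimax is 12. These differ, so the equilibrium is in mixed strategies.
Let General Y play 1 with probability q. General X is indifferent when −12q + 12(1−q) = 16q − 12(1−q), giving q = 6/13.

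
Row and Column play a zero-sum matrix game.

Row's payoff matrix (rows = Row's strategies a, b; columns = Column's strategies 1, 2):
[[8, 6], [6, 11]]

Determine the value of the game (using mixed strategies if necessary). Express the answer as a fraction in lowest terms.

Row minima are 6 and 6, so Row's maximin is 6; column maxima are 8 and 11, so Column's minimax is 8. These differ, so the equilibrium is in mixed strategies.
Let Row play a with probability p. Column is indifferent when 8p + 6(1−p) = 6p + 11(1−p), giving p = 5/7.
Let Column play 1 with probability q. Row is indifferent when 8q + 6(1−q) = 6q + 11(1−q), giving q = 5/7.
The value is 8·(5/7) + (6)·(2/7) = 52/7.

52/7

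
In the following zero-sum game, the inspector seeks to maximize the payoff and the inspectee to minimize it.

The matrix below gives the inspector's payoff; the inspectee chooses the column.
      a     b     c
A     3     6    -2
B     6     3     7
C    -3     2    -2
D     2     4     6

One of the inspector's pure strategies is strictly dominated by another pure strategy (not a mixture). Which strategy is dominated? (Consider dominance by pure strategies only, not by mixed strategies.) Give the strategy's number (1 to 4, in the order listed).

3

Compare C with B: 6 > -3, 3 > 2, 7 > -2.
So B strictly dominates C for the inspector; C is strictly dominated.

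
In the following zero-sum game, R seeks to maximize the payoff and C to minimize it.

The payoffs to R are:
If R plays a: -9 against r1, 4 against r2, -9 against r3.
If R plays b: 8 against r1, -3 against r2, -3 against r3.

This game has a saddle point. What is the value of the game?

Row minima: -9, -3 → R's maximin is -3.
Column maxima: 8, 4, -3 → C's minimax is -3.
They coincide at (b, r3), so the value is -3.

-3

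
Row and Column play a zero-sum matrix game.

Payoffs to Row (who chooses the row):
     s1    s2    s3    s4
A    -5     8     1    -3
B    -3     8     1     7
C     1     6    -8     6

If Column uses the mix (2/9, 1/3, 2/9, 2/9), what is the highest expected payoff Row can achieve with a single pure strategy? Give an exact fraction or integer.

A: (-5)·(2/9) + (8)·(1/3) + (1)·(2/9) + (-3)·(2/9) = 10/9.
B: (-3)·(2/9) + (8)·(1/3) + (1)·(2/9) + (7)·(2/9) = 34/9.
C: (1)·(2/9) + (6)·(1/3) + (-8)·(2/9) + (6)·(2/9) = 16/9.
The best pure response is B with expected payoff 34/9.

34/9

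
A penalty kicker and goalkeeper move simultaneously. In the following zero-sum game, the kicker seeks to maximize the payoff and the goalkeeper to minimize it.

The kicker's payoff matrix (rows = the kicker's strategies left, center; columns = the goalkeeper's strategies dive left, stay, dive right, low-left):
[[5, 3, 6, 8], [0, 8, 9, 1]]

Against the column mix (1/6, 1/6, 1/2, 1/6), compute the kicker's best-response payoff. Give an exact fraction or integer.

left: (5)·(1/6) + (3)·(1/6) + (6)·(1/2) + (8)·(1/6) = 17/3.
center: (0)·(1/6) + (8)·(1/6) + (9)·(1/2) + (1)·(1/6) = 6.
The best pure response is center with expected payoff 6.

6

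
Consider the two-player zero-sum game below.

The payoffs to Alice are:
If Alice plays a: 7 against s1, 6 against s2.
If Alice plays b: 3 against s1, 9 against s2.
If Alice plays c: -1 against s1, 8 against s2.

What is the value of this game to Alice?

45/7

Row c is strictly dominated by row b, so Alice never plays it.
The remaining 2×2 game on (a, b) × (s1, s2) has no saddle point. Let Alice play a with probability p; indifference gives 7p + 3(1−p) = 6p + 9(1−p), so p = 6/7.
Similarly Bob's optimal q on s1 is 3/7, and the value is 7·(3/7) + (6)·(4/7) = 45/7.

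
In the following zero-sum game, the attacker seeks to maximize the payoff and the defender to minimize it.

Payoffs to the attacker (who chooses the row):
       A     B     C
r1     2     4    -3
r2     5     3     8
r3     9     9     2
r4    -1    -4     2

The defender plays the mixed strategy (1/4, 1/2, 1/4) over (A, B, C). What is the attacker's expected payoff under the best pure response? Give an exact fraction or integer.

29/4

r1: (2)·(1/4) + (4)·(1/2) + (-3)·(1/4) = 7/4.
r2: (5)·(1/4) + (3)·(1/2) + (8)·(1/4) = 19/4.
r3: (9)·(1/4) + (9)·(1/2) + (2)·(1/4) = 29/4.
r4: (-1)·(1/4) + (-4)·(1/2) + (2)·(1/4) = -7/4.
The best pure response is r3 with expected payoff 29/4.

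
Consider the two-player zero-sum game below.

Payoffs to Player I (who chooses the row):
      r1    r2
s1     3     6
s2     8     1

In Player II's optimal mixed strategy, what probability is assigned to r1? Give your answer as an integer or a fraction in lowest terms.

Row minima are 3 and 1, so Player I's maximin is 3; column maxima are 8 and 6, so Player II's minimax is 6. These differ, so the equilibrium is in mixed strategies.
Let Player II play r1 with probability q. Player I is indifferent when 3q + 6(1−q) = 8q + (1−q), giving q = 1/2.

1/2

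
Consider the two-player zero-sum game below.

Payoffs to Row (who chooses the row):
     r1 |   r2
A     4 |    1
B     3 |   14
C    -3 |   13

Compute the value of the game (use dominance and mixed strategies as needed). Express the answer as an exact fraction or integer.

Row C is strictly dominated by row B, so Row never plays it.
The remaining 2×2 game on (A, B) × (r1, r2) has no saddle point. Let Row play A with probability p; indifference gives 4p + 3(1−p) = p + 14(1−p), so p = 11/14.
Similarly Column's optimal q on r1 is 13/14, and the value is 4·(13/14) + (1)·(1/14) = 53/14.

53/14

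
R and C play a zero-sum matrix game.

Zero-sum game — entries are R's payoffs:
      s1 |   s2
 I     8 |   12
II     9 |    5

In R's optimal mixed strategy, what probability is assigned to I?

Row minima are 8 and 5, so R's maximin is 8; column maxima are 9 and 12, so C's minimax is 9. These differ, so the equilibrium is in mixed strategies.
Let R play I with probability p. C is indifferent when 8p + 9(1−p) = 12p + 5(1−p), giving p = 1/2.

1/2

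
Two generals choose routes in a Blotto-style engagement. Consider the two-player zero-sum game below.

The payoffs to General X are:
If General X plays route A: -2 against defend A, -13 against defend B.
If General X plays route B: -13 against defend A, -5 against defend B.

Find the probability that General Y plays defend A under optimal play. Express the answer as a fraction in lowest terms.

Row minima are -13 and -13, so General X's maximin is -13; column maxima are -2 and -5, so General Y's minimax is -5. These differ, so the equilibrium is in mixed strategies.
Let General Y play defend A with probability q. General X is indifferent when −2q − 13(1−q) = −13q − 5(1−q), giving q = 8/19.

8/19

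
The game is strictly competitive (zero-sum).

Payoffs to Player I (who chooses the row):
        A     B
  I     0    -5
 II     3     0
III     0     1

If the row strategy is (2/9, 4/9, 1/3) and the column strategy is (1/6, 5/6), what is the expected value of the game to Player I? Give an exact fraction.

Against (1/6, 5/6), each row's expected payoff is I: -25/6; II: 1/2; III: 5/6.
Taking the (2/9, 4/9, 1/3)-weighted average: (2/9)·(-25/6) + (4/9)·(1/2) + (1/3)·(5/6) = -23/54.

-23/54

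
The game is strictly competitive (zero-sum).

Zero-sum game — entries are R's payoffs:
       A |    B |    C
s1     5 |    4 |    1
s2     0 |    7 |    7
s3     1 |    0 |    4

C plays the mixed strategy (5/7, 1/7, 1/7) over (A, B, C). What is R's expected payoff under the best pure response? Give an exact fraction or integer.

30/7

s1: (5)·(5/7) + (4)·(1/7) + (1)·(1/7) = 30/7.
s2: (0)·(5/7) + (7)·(1/7) + (7)·(1/7) = 2.
s3: (1)·(5/7) + (0)·(1/7) + (4)·(1/7) = 9/7.
The best pure response is s1 with expected payoff 30/7.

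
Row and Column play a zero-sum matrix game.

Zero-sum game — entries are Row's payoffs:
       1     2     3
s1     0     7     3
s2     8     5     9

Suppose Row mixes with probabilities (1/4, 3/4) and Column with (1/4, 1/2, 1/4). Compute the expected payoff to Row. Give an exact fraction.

49/8

Against (1/4, 1/2, 1/4), each row's expected payoff is s1: 17/4; s2: 27/4.
Taking the (1/4, 3/4)-weighted average: (1/4)·(17/4) + (3/4)·(27/4) = 49/8.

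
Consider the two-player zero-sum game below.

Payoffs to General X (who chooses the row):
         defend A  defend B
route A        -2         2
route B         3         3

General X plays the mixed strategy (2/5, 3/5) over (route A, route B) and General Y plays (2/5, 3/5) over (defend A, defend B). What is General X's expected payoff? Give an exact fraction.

49/25

Against (2/5, 3/5), each row's expected payoff is route A: 2/5; route B: 3.
Taking the (2/5, 3/5)-weighted average: (2/5)·(2/5) + (3/5)·(3) = 49/25.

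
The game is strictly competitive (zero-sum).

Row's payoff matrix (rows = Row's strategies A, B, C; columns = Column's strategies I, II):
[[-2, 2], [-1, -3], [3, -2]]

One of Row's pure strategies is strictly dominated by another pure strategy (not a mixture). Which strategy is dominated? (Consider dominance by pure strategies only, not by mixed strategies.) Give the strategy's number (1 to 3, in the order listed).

2

Compare B with C: 3 > -1, -2 > -3.
So C strictly dominates B for Row; B is strictly dominated.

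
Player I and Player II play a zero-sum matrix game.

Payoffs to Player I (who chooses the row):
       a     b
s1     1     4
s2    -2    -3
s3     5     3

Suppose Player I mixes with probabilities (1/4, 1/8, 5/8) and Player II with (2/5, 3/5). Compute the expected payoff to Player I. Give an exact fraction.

11/4

Against (2/5, 3/5), each row's expected payoff is s1: 14/5; s2: -13/5; s3: 19/5.
Taking the (1/4, 1/8, 5/8)-weighted average: (1/4)·(14/5) + (1/8)·(-13/5) + (5/8)·(19/5) = 11/4.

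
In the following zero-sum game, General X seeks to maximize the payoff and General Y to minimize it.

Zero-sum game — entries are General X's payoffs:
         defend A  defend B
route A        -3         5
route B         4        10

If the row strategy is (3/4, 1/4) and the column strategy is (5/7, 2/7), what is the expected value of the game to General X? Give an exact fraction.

25/28

Against (5/7, 2/7), each row's expected payoff is route A: -5/7; route B: 40/7.
Taking the (3/4, 1/4)-weighted average: (3/4)·(-5/7) + (1/4)·(40/7) = 25/28.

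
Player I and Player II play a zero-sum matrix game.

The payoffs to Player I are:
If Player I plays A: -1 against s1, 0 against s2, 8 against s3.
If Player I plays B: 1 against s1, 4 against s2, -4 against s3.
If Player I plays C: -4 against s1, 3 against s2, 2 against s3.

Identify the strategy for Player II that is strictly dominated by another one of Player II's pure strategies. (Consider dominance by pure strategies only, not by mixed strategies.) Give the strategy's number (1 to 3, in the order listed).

2

Player II prefers columns that give Player I less. Compare s2 with s1: -1 < 0, 1 < 4, -4 < 3.
So s1 strictly dominates s2 for Player II; s2 is strictly dominated.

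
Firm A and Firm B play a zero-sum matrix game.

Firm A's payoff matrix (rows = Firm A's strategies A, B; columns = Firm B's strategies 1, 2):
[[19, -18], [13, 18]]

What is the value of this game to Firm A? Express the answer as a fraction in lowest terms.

96/7

Row minima are -18 and 13, so Firm A's maximin is 13; column maxima are 19 and 18, so Firm B's minimax is 18. These differ, so the equilibrium is in mixed strategies.
Let Firm A play A with probability p. Firm B is indifferent when 19p + 13(1−p) = −18p + 18(1−p), giving p = 5/42.
Let Firm B play 1 with probability q. Firm A is indifferent when 19q − 18(1−q) = 13q + 18(1−q), giving q = 6/7.
The value is 19·(6/7) + (-18)·(1/7) = 96/7.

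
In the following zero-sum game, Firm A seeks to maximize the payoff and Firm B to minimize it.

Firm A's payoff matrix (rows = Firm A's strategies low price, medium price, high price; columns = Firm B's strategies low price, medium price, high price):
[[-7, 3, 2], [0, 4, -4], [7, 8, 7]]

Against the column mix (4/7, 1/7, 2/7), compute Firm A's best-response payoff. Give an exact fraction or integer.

low price: (-7)·(4/7) + (3)·(1/7) + (2)·(2/7) = -3.
medium price: (0)·(4/7) + (4)·(1/7) + (-4)·(2/7) = -4/7.
high price: (7)·(4/7) + (8)·(1/7) + (7)·(2/7) = 50/7.
The best pure response is high price with expected payoff 50/7.

50/7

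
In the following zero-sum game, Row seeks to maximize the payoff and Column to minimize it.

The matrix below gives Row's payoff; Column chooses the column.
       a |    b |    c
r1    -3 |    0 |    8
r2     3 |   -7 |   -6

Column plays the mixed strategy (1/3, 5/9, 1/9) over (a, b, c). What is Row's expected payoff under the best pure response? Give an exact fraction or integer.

r1: (-3)·(1/3) + (0)·(5/9) + (8)·(1/9) = -1/9.
r2: (3)·(1/3) + (-7)·(5/9) + (-6)·(1/9) = -32/9.
The best pure response is r1 with expected payoff -1/9.

-1/9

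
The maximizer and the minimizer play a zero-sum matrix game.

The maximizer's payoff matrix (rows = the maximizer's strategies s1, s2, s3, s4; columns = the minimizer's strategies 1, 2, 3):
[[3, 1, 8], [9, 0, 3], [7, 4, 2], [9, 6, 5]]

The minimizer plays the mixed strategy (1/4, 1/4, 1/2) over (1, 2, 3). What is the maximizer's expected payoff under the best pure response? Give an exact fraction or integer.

25/4

s1: (3)·(1/4) + (1)·(1/4) + (8)·(1/2) = 5.
s2: (9)·(1/4) + (0)·(1/4) + (3)·(1/2) = 15/4.
s3: (7)·(1/4) + (4)·(1/4) + (2)·(1/2) = 15/4.
s4: (9)·(1/4) + (6)·(1/4) + (5)·(1/2) = 25/4.
The best pure response is s4 with expected payoff 25/4.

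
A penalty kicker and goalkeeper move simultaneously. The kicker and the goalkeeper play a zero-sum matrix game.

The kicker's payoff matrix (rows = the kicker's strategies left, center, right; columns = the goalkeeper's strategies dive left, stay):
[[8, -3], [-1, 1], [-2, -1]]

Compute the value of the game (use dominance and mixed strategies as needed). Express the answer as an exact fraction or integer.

5/13

Row right is strictly dominated by row center, so the kicker never plays it.
The remaining 2×2 game on (left, center) × (dive left, stay) has no saddle point. Let the kicker play left with probability p; indifference gives 8p − (1−p) = −3p + (1−p), so p = 2/13.
Similarly the goalkeeper's optimal q on dive left is 4/13, and the value is 8·(4/13) + (-3)·(9/13) = 5/13.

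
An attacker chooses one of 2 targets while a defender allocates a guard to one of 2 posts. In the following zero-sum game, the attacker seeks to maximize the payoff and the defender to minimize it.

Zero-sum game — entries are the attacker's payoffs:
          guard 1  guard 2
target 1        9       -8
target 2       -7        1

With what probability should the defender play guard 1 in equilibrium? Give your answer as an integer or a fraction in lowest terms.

9/25

Row minima are -8 and -7, so the attacker's maximin is -7; column maxima are 9 and 1, so the defender's minimax is 1. These differ, so the equilibrium is in mixed strategies.
Let the defender play guard 1 with probability q. The attacker is indifferent when 9q − 8(1−q) = −7q + (1−q), giving q = 9/25.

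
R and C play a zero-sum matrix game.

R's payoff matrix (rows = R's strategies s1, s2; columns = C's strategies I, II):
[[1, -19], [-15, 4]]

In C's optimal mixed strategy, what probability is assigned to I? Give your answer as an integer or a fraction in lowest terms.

23/39

Row minima are -19 and -15, so R's maximin is -15; column maxima are 1 and 4, so C's minimax is 1. These differ, so the equilibrium is in mixed strategies.
Let C play I with probability q. R is indifferent when q − 19(1−q) = −15q + 4(1−q), giving q = 23/39.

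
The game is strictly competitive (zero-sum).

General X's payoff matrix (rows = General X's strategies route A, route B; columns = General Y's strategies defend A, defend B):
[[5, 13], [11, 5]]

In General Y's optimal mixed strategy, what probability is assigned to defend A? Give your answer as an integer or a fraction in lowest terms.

Row minima are 5 and 5, so General X's maximin is 5; column maxima are 11 and 13, so General Y's minimax is 11. These differ, so the equilibrium is in mixed strategies.
Let General Y play defend A with probability q. General X is indifferent when 5q + 13(1−q) = 11q + 5(1−q), giving q = 4/7.

4/7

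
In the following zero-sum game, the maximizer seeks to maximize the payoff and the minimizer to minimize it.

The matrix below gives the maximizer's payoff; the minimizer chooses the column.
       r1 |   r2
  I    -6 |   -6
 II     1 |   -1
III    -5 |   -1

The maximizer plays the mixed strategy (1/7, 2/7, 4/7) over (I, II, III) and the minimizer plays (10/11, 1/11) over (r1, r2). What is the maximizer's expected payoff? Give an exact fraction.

Against (10/11, 1/11), each row's expected payoff is I: -6; II: 9/11; III: -51/11.
Taking the (1/7, 2/7, 4/7)-weighted average: (1/7)·(-6) + (2/7)·(9/11) + (4/7)·(-51/11) = -36/11.

-36/11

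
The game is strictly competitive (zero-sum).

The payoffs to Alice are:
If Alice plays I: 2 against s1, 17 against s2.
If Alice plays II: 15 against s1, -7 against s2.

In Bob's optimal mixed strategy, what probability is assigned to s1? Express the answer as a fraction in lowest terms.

24/37

Row minima are 2 and -7, so Alice's maximin is 2; column maxima are 15 and 17, so Bob's minimax is 15. These differ, so the equilibrium is in mixed strategies.
Let Bob play s1 with probability q. Alice is indifferent when 2q + 17(1−q) = 15q − 7(1−q), giving q = 24/37.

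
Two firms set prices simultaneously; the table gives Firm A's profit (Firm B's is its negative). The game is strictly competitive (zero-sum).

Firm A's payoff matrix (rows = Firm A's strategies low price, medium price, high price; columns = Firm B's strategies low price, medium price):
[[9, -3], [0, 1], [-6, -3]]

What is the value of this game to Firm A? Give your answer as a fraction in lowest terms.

Row high price is strictly dominated by row medium price, so Firm A never plays it.
The remaining 2×2 game on (low price, medium price) × (low price, medium price) has no saddle point. Let Firm A play low price with probability p; indifference gives 9p = −3p + (1−p), so p = 1/13.
Similarly Firm B's optimal q on low price is 4/13, and the value is 9·(4/13) + (-3)·(9/13) = 9/13.

9/13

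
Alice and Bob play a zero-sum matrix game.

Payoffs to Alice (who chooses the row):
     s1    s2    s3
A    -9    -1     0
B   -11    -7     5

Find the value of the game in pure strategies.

-9

Row minima: -9, -11 → Alice's maximin is -9.
Column maxima: -9, -1, 5 → Bob's minimax is -9.
They coincide at (A, s1), so the value is -9.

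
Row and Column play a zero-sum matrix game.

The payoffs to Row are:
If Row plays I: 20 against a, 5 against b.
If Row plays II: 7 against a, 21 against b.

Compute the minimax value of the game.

Row minima are 5 and 7, so Row's maximin is 7; column maxima are 20 and 21, so Column's minimax is 20. These differ, so the equilibrium is in mixed strategies.
Let Row play I with probability p. Column is indifferent when 20p + 7(1−p) = 5p + 21(1−p), giving p = 14/29.
Let Column play a with probability q. Row is indifferent when 20q + 5(1−q) = 7q + 21(1−q), giving q = 16/29.
The value is 20·(16/29) + (5)·(13/29) = 385/29.

385/29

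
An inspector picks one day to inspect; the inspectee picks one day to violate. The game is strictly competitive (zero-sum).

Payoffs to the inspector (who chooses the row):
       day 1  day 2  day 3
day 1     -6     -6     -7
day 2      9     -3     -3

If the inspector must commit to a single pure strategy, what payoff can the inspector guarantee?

The worst-case payoff for each row is day 1: -7, day 2: -3.
The best of these is -3.

-3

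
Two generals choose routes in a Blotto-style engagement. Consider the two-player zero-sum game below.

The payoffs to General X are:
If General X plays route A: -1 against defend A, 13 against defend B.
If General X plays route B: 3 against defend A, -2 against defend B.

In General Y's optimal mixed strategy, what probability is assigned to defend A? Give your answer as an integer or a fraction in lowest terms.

15/19

Row minima are -1 and -2, so General X's maximin is -1; column maxima are 3 and 13, so General Y's minimax is 3. These differ, so the equilibrium is in mixed strategies.
Let General Y play defend A with probability q. General X is indifferent when −q + 13(1−q) = 3q − 2(1−q), giving q = 15/19.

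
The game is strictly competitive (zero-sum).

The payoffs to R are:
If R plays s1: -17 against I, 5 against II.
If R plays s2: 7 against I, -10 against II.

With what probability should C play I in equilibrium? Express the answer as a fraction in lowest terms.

5/13

Row minima are -17 and -10, so R's maximin is -10; column maxima are 7 and 5, so C's minimax is 5. These differ, so the equilibrium is in mixed strategies.
Let C play I with probability q. R is indifferent when −17q + 5(1−q) = 7q − 10(1−q), giving q = 5/13.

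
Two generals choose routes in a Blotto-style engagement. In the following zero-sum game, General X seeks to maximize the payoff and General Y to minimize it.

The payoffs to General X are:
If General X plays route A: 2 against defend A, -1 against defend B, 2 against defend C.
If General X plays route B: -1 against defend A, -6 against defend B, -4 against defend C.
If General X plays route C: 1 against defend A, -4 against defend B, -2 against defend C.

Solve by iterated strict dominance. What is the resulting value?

-1

Row route B is strictly dominated by row route A (2>-1, -1>-6, 2>-4); eliminate route B.
Row route C is strictly dominated by row route A (2>1, -1>-4, 2>-2); eliminate route C.
Column defend A is strictly dominated by defend B for General Y (-1<2); eliminate defend A.
Column defend C is strictly dominated by defend B for General Y (-1<2); eliminate defend C.
Only (route A, defend B) remains, with payoff -1.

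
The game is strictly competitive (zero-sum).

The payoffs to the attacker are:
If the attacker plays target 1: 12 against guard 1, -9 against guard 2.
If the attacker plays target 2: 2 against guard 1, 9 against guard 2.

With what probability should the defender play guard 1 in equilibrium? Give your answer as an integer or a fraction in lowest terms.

9/14

Row minima are -9 and 2, so the attacker's maximin is 2; column maxima are 12 and 9, so the defender's minimax is 9. These differ, so the equilibrium is in mixed strategies.
Let the defender play guard 1 with probability q. The attacker is indifferent when 12q − 9(1−q) = 2q + 9(1−q), giving q = 9/14.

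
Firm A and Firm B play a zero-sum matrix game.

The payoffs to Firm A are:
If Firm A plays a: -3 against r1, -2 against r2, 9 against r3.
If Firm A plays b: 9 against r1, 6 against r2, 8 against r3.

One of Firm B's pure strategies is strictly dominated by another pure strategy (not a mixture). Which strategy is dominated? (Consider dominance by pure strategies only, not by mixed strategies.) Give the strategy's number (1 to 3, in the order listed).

Firm B prefers columns that give Firm A less. Compare r3 with r2: -2 < 9, 6 < 8.
So r2 strictly dominates r3 for Firm B; r3 is strictly dominated.

3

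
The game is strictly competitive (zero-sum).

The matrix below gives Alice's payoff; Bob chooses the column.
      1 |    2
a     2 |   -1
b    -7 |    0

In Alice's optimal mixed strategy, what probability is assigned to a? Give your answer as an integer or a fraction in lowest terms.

Row minima are -1 and -7, so Alice's maximin is -1; column maxima are 2 and 0, so Bob's minimax is 0. These differ, so the equilibrium is in mixed strategies.
Let Alice play a with probability p. Bob is indifferent when 2p − 7(1−p) = −p, giving p = 7/10.

7/10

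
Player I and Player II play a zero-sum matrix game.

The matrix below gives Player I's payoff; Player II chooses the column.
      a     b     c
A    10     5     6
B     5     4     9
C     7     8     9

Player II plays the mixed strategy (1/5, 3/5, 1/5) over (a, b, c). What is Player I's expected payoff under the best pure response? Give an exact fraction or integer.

A: (10)·(1/5) + (5)·(3/5) + (6)·(1/5) = 31/5.
B: (5)·(1/5) + (4)·(3/5) + (9)·(1/5) = 26/5.
C: (7)·(1/5) + (8)·(3/5) + (9)·(1/5) = 8.
The best pure response is C with expected payoff 8.

8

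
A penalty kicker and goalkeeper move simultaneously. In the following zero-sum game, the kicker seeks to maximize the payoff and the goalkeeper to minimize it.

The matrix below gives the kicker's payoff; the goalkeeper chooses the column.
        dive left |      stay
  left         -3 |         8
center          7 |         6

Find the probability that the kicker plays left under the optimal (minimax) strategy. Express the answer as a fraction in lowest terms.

Row minima are -3 and 6, so the kicker's maximin is 6; column maxima are 7 and 8, so the goalkeeper's minimax is 7. These differ, so the equilibrium is in mixed strategies.
Let the kicker play left with probability p. The goalkeeper is indifferent when −3p + 7(1−p) = 8p + 6(1−p), giving p = 1/12.

1/12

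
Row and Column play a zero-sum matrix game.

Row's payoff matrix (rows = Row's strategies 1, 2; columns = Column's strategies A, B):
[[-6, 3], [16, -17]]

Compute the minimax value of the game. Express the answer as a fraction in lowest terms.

-9/7

Row minima are -6 and -17, so Row's maximin is -6; column maxima are 16 and 3, so Column's minimax is 3. These differ, so the equilibrium is in mixed strategies.
Let Row play 1 with probability p. Column is indifferent when −6p + 16(1−p) = 3p − 17(1−p), giving p = 11/14.
Let Column play A with probability q. Row is indifferent when −6q + 3(1−q) = 16q − 17(1−q), giving q = 10/21.
The value is -6·(10/21) + (3)·(11/21) = -9/7.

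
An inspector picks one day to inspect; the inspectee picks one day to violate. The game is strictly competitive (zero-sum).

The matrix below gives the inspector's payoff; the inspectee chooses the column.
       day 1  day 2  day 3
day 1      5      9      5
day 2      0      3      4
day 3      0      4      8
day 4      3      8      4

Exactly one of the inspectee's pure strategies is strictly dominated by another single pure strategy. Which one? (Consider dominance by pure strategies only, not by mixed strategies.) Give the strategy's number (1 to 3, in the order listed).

2

The inspectee prefers columns that give the inspector less. Compare day 2 with day 1: 5 < 9, 0 < 3, 0 < 4, 3 < 8.
So day 1 strictly dominates day 2 for the inspectee; day 2 is strictly dominated.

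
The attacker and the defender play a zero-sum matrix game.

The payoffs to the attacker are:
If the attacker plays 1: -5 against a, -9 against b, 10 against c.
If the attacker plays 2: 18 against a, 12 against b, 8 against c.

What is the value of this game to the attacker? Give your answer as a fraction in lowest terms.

Column a is strictly dominated by b for the defender (it gives the attacker more in every row).
The remaining 2×2 game on (1, 2) × (b, c) has no saddle point. Let the attacker play 1 with probability p; indifference gives −9p + 12(1−p) = 10p + 8(1−p), so p = 4/23.
Similarly the defender's optimal q on b is 2/23, and the value is -9·(2/23) + (10)·(21/23) = 192/23.

192/23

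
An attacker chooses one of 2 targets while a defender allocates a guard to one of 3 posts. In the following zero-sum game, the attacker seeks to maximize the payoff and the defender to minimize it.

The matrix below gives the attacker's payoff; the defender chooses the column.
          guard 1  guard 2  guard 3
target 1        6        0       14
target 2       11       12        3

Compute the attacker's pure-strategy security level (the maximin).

3

The worst-case payoff for each row is target 1: 0, target 2: 3.
The best of these is 3.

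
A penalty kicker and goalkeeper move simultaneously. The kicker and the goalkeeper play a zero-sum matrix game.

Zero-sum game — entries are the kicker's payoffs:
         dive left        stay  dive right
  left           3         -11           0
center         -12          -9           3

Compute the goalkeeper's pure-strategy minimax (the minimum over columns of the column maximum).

The worst case (largest entry) in each column is dive left: 3, stay: -9, dive right: 3.
The best (smallest) of these is -9.

-9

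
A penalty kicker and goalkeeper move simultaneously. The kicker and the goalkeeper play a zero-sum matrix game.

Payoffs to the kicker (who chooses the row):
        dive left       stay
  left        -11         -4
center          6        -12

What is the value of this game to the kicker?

-156/25

Row minima are -11 and -12, so the kicker's maximin is -11; column maxima are 6 and -4, so the goalkeeper's minimax is -4. These differ, so the equilibrium is in mixed strategies.
Let the kicker play left with probability p. The goalkeeper is indifferent when −11p + 6(1−p) = −4p − 12(1−p), giving p = 18/25.
Let the goalkeeper play dive left with probability q. The kicker is indifferent when −11q − 4(1−q) = 6q − 12(1−q), giving q = 8/25.
The value is -11·(8/25) + (-4)·(17/25) = -156/25.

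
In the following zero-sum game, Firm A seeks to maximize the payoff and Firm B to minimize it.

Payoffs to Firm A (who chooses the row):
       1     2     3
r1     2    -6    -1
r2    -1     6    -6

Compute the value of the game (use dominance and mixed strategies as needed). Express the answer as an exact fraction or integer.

Column 1 is strictly dominated by 3 for Firm B (it gives Firm A more in every row).
The remaining 2×2 game on (r1, r2) × (2, 3) has no saddle point. Let Firm A play r1 with probability p; indifference gives −6p + 6(1−p) = −p − 6(1−p), so p = 12/17.
Similarly Firm B's optimal q on 2 is 5/17, and the value is -6·(5/17) + (-1)·(12/17) = -42/17.

-42/17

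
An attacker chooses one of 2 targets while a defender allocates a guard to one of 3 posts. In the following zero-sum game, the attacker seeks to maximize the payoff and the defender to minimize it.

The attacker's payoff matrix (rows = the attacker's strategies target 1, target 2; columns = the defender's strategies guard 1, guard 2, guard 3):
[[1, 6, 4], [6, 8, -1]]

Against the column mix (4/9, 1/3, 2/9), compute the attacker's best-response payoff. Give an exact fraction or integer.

target 1: (1)·(4/9) + (6)·(1/3) + (4)·(2/9) = 10/3.
target 2: (6)·(4/9) + (8)·(1/3) + (-1)·(2/9) = 46/9.
The best pure response is target 2 with expected payoff 46/9.

46/9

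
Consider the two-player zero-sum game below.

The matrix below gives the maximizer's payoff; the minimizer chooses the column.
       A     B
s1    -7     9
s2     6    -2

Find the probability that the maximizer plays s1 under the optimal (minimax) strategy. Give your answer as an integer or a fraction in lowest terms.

1/3

Row minima are -7 and -2, so the maximizer's maximin is -2; column maxima are 6 and 9, so the minimizer's minimax is 6. These differ, so the equilibrium is in mixed strategies.
Let the maximizer play s1 with probability p. The minimizer is indifferent when −7p + 6(1−p) = 9p − 2(1−p), giving p = 1/3.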